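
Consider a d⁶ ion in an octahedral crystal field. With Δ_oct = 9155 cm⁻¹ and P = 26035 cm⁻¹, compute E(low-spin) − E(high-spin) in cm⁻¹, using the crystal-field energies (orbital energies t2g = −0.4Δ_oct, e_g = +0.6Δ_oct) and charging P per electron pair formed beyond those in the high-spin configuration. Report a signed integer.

33760

In the high-spin limit (t2g^4 e_g^2) the orbital term is -0.4Δ_oct = -3662 cm⁻¹, with no excess pairing.
Low-spin: t2g^6 e_g^0, orbital CFSE = -2.4Δ_oct = -21972 cm⁻¹; plus 2 excess pairs × P = +52070 cm⁻¹; total 30098 cm⁻¹.
E(LS) − E(HS) = 30098 − (-3662) = 33760 cm⁻¹.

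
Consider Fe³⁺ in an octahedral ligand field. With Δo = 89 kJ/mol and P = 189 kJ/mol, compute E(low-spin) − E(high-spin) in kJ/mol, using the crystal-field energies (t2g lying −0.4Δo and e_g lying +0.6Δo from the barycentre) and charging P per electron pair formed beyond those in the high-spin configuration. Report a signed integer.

Fe is in group 8, so Fe³⁺ is d⁵ (8 − 3 = 5).
In the high-spin limit (t2g^3 e_g^2) the orbital term is 0.0Δo = 0 kJ/mol, with no excess pairing.
Low-spin: t2g^5 e_g^0, orbital CFSE = -2.0Δo = -178 kJ/mol; plus 2 excess pairs × P = +378 kJ/mol; total 200 kJ/mol.
E(LS) − E(HS) = 200 − (0) = 200 kJ/mol.

200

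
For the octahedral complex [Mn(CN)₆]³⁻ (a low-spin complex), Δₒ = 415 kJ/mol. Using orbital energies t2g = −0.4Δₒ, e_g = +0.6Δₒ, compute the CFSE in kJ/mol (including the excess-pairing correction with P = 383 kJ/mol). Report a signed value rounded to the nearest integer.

-281

Each CN⁻ contributes -1; 6 × (-1) = -6. With overall charge -3, Mn is in the +3 oxidation state.
Mn³⁺: group 7, so d-count = 7 − 3 = 4.
The d⁴ electrons fill as t2g^4 e_g^0.
CFSE(orbital) = 4×(-0.4Δₒ) + 0×(0.6Δₒ) = -1.6Δₒ; with Δₒ = 415 kJ/mol that is -664 kJ/mol.
Relative to high-spin t2g^3 e_g^1 (0 paired), the low-spin configuration has 1 additional pair, contributing +1 × 383 = +383 kJ/mol.
Net CFSE = -664 + 383 = -281 kJ/mol.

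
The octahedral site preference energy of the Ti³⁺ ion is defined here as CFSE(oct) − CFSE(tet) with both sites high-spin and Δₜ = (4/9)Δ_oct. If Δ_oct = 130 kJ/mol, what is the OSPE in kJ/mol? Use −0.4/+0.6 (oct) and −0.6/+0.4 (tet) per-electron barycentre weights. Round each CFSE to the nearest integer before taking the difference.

Ti sits in group 4; removing 3 electrons leaves Ti³⁺ with 4 − 3 = 1 d electrons.
In an octahedral site d¹ (HS) is t₂g¹ eg⁰, giving CFSE(oct) = -0.4Δ_oct = -52 kJ/mol.
Tetrahedral: e¹ t₂⁰, CFSE = 1(−0.6) + 0(+0.4) = -0.6Δₜ = -0.6 × (4/9) × 130 = -35 kJ/mol.
OSPE = -52 − (-35) = -17 kJ/mol.

-17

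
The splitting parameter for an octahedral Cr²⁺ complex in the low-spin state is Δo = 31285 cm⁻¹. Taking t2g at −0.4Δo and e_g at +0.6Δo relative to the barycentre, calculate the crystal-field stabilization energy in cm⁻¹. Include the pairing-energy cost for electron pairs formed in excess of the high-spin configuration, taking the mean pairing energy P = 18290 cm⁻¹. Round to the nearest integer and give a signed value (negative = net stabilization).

-31766

Cr is in group 6, so Cr²⁺ is d⁴ (6 − 2 = 4).
The d⁴ electrons fill as t2g^4 e_g^0.
The orbital stabilization is -1.6Δo = -1.6 × 31285 = -50056 cm⁻¹.
High-spin d⁴ would be t2g^3 e_g^1 with 0 pairs; low-spin has 1, so 1 excess pair costs +1P = +18290 cm⁻¹.
Overall CFSE = -50056 + 18290 = -31766 cm⁻¹.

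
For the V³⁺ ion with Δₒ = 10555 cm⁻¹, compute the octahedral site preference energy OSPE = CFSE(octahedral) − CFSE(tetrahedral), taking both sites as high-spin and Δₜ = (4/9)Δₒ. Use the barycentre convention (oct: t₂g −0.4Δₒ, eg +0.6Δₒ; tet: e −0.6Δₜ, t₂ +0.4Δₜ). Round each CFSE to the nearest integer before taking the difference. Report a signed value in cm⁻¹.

V sits in group 5; removing 3 electrons leaves V³⁺ with 5 − 3 = 2 d electrons.
In an octahedral site d² (HS) is t2g^2 e_g^0, giving CFSE(oct) = -0.8Δₒ = -8444 cm⁻¹.
Tetrahedral e^2 t2^0 gives -1.2Δₜ = -1.2 × (4/9) × 10555 = -5629 cm⁻¹.
Subtracting, OSPE = -8444 − (-5629) = -2815 cm⁻¹.

-2815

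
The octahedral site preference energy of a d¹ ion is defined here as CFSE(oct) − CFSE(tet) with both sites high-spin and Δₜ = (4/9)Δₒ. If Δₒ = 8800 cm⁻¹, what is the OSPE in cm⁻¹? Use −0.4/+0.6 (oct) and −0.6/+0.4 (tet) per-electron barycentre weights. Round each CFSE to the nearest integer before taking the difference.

-1173

Octahedral high-spin t₂g¹ eg⁰: CFSE = -0.4 × 8800 = -3520 cm⁻¹.
Tetrahedral: e¹ t₂⁰, CFSE = 1(−0.6) + 0(+0.4) = -0.6Δₜ = -0.6 × (4/9) × 8800 = -2347 cm⁻¹.
Subtracting, OSPE = -3520 − (-2347) = -1173 cm⁻¹.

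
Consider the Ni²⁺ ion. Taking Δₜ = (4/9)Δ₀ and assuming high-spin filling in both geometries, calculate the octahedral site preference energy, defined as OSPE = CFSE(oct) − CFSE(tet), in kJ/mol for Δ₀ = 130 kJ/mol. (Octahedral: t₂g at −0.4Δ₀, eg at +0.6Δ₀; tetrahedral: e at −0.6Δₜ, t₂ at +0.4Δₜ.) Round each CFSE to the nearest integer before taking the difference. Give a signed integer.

Ni is in group 10, so Ni²⁺ is d⁸ (10 − 2 = 8).
Octahedral high-spin t₂g⁶ eg²: CFSE = -1.2 × 130 = -156 kJ/mol.
Tetrahedral: e⁴ t₂⁴, CFSE = 4(−0.6) + 4(+0.4) = -0.8Δₜ = -0.8 × (4/9) × 130 = -46 kJ/mol.
OSPE = -156 − (-46) = -110 kJ/mol.

-110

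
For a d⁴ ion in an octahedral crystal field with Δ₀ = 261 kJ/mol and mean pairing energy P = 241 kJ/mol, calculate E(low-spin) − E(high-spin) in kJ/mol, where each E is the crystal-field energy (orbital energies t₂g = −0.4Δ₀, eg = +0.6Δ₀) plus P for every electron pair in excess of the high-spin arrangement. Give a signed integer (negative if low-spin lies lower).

-20

In the high-spin limit (t₂g³ eg¹) the orbital term is -0.6Δ₀ = -157 kJ/mol, with no excess pairing.
Low-spin: t₂g⁴ eg⁰, orbital CFSE = -1.6Δ₀ = -418 kJ/mol; plus 1 excess pair × P = +241 kJ/mol; total -177 kJ/mol.
The difference is -177 − (-157) = -20 kJ/mol, so low-spin lies lower.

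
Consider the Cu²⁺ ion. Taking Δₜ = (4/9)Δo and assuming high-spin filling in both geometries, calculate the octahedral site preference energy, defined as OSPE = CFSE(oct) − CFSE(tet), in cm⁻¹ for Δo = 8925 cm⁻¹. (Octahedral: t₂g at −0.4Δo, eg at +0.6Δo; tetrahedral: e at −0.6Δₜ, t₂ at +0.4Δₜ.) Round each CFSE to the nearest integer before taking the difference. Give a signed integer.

Cu²⁺: group 11, so d-count = 11 − 2 = 9.
Octahedral (high-spin): t₂g⁶ eg³, CFSE = 6(−0.4) + 3(+0.6) = -0.6Δo = -0.6 × 8925 = -5355 cm⁻¹.
Tetrahedral e⁴ t₂⁵ gives -0.4Δₜ = -0.4 × (4/9) × 8925 = -1587 cm⁻¹.
OSPE = CFSE(oct) − CFSE(tet) = -5355 − (-1587) = -3768 cm⁻¹.

-3768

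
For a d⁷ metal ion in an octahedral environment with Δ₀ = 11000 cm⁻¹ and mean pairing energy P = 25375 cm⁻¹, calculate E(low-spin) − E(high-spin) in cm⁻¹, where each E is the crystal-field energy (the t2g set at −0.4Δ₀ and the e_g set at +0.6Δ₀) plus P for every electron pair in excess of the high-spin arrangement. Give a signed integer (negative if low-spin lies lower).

In the high-spin limit (t2g^5 e_g^2) the orbital term is -0.8Δ₀ = -8800 cm⁻¹, with no excess pairing.
For low-spin the configuration is t2g^6 e_g^1: orbital energy -1.8 × 11000 = -19800 cm⁻¹, and 1 additional pair relative to high-spin adds 25375 cm⁻¹, giving 5575 cm⁻¹.
E(LS) − E(HS) = 5575 − (-8800) = 14375 cm⁻¹.

14375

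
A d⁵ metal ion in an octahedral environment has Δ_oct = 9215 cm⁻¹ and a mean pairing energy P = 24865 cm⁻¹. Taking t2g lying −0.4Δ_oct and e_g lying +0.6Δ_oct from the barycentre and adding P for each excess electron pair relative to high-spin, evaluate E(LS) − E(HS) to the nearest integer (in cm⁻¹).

High-spin d⁵ fills as t2g^3 e_g^2 with CFSE 3(−0.4) + 2(+0.6) = 0.0Δ_oct = 0 cm⁻¹.
For low-spin the configuration is t2g^5 e_g^0: orbital energy -2.0 × 9215 = -18430 cm⁻¹, and 2 additional pairs relative to high-spin add 49730 cm⁻¹, giving 31300 cm⁻¹.
Thus E(LS) − E(HS) = 31300 cm⁻¹.

31300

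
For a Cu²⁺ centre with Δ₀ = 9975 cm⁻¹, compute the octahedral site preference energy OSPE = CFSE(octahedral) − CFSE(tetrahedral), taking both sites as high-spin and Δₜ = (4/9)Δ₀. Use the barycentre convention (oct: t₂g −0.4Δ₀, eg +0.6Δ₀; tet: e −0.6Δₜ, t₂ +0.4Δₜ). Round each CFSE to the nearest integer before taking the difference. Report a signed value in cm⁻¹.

-4212

Group 11 minus oxidation state +2 gives a d⁹ configuration for Cu²⁺.
Octahedral high-spin t2g^6 e_g^3: CFSE = -0.6 × 9975 = -5985 cm⁻¹.
Tetrahedral: e^4 t2^5, CFSE = 4(−0.6) + 5(+0.4) = -0.4Δₜ = -0.4 × (4/9) × 9975 = -1773 cm⁻¹.
OSPE = -5985 − (-1773) = -4212 cm⁻¹.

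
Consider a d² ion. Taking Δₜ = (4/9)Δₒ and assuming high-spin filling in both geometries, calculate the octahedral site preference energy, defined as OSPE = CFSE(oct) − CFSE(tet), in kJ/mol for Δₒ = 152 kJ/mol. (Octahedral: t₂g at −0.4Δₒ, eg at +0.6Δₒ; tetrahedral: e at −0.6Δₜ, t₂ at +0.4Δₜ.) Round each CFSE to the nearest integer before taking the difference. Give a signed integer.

-41

In an octahedral site d² (HS) is t₂g² eg⁰, giving CFSE(oct) = -0.8Δₒ = -122 kJ/mol.
Tetrahedral e² t₂⁰ gives -1.2Δₜ = -1.2 × (4/9) × 152 = -81 kJ/mol.
OSPE = CFSE(oct) − CFSE(tet) = -122 − (-81) = -41 kJ/mol.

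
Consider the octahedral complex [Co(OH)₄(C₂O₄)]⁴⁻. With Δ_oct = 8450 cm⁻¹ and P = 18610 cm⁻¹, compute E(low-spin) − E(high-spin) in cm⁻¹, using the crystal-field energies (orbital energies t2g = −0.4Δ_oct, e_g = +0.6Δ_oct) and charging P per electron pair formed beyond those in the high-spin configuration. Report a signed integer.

10160

Ligand charges: 4×(-1) from OH⁻ and 1×(-2) from C₂O₄²⁻ sum to -6; with overall charge -4, Co is +2.
Co sits in group 9; removing 2 electrons leaves Co²⁺ with 9 − 2 = 7 d electrons.
In the high-spin limit (t2g^5 e_g^2) the orbital term is -0.8Δ_oct = -6760 cm⁻¹, with no excess pairing.
Low-spin t2g^6 e_g^1 gives -1.8Δ_oct = -15210 cm⁻¹, but forming 1 extra pair costs 1P = 18610 cm⁻¹, so E(LS) = -15210 + 18610 = 3400 cm⁻¹.
Thus E(LS) − E(HS) = 10160 cm⁻¹.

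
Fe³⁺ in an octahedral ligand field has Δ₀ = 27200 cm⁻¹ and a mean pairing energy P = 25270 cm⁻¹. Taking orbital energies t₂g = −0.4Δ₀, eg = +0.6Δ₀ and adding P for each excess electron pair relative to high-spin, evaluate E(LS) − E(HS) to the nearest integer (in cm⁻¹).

Fe is in group 8, so Fe³⁺ is d⁵ (8 − 3 = 5).
High-spin: t₂g³ eg², CFSE = 0.0Δ₀ = 0 cm⁻¹.
Low-spin: t₂g⁵ eg⁰, orbital CFSE = -2.0Δ₀ = -54400 cm⁻¹; plus 2 excess pairs × P = +50540 cm⁻¹; total -3860 cm⁻¹.
The difference is -3860 − (0) = -3860 cm⁻¹, so low-spin lies lower.

-3860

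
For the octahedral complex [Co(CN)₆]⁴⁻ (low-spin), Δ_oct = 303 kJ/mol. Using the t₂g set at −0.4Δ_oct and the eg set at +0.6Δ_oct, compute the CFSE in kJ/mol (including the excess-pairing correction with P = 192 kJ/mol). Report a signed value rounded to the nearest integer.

Each CN⁻ contributes -1; 6 × (-1) = -6. With overall charge -4, Co is in the +2 oxidation state.
Group 9 minus oxidation state +2 gives a d⁷ configuration for Co²⁺.
Electron filling gives t₂g⁶ eg¹.
The orbital stabilization is -1.8Δ_oct = -1.8 × 303 = -545 kJ/mol.
Relative to high-spin t₂g⁵ eg² (2 paired), the low-spin configuration has 1 additional pair, contributing +1 × 192 = +192 kJ/mol.
Net CFSE = -545 + 192 = -353 kJ/mol.

-353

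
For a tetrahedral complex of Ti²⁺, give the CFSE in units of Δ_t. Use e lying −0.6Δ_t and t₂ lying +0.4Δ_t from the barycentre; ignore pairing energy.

-1.2 Δ_t

Group 4 minus oxidation state +2 gives a d² configuration for Ti²⁺.
Tetrahedral splitting is small, so the complex is high-spin.
Configuration: e² t₂⁰.
CFSE = 2(-0.6Δ_t) + 0(0.4Δ_t) = -1.2Δ_t + 0.0Δ_t = -1.2Δ_t.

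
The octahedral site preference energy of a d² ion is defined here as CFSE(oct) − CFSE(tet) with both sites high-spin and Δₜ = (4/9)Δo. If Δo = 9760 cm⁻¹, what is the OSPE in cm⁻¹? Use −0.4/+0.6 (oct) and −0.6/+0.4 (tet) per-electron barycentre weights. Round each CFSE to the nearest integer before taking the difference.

-2603

Octahedral high-spin t₂g² eg⁰: CFSE = -0.8 × 9760 = -7808 cm⁻¹.
In a tetrahedral site the filling is e² t₂⁰: CFSE(tet) = -1.2Δₜ = -1.2 × (4/9)(9760) = -5205 cm⁻¹.
OSPE = CFSE(oct) − CFSE(tet) = -7808 − (-5205) = -2603 cm⁻¹.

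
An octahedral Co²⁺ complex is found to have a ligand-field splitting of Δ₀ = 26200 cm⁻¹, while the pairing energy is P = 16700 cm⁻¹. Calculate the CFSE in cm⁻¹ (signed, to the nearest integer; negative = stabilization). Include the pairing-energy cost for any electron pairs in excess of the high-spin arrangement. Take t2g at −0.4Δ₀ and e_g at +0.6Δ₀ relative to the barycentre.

Co²⁺: group 9, so d-count = 9 − 2 = 7.
Δ₀ > P, so pairing is preferred: the ground state is low-spin.
That gives t2g^6 e_g^1.
Orbital CFSE = -1.8Δ₀ = -1.8 × 26200 = -47160 cm⁻¹.
Excess pairs vs high-spin: 3 − 2 = 1; pairing cost = +16700 cm⁻¹.
Net CFSE = -47160 + 16700 = -30460 cm⁻¹.

-30460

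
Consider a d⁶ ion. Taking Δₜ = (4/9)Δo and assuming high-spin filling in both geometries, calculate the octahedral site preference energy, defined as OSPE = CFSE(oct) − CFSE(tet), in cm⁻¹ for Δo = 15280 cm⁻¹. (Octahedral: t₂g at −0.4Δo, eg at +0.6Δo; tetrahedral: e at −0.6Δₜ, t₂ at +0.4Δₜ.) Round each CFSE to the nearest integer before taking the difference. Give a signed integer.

-2037

Octahedral high-spin t2g^4 e_g^2: CFSE = -0.4 × 15280 = -6112 cm⁻¹.
Tetrahedral e^3 t2^3 gives -0.6Δₜ = -0.6 × (4/9) × 15280 = -4075 cm⁻¹.
OSPE = CFSE(oct) − CFSE(tet) = -6112 − (-4075) = -2037 cm⁻¹.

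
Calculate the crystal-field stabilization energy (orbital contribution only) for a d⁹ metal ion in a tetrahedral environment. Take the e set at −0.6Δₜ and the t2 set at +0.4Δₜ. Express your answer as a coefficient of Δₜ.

With tetrahedral geometry the complex is necessarily high-spin.
Configuration: e^4 t2^5.
CFSE = 4(-0.6Δₜ) + 5(0.4Δₜ) = -2.4Δₜ + 2.0Δₜ = -0.4Δₜ.

-0.4 Δₜ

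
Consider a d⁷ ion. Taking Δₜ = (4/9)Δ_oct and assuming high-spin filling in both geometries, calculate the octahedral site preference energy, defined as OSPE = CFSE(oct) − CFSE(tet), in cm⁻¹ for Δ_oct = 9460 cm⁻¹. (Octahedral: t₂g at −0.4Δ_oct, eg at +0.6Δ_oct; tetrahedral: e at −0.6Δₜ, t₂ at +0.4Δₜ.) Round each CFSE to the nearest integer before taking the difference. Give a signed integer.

Octahedral (high-spin): t₂g⁵ eg², CFSE = 5(−0.4) + 2(+0.6) = -0.8Δ_oct = -0.8 × 9460 = -7568 cm⁻¹.
In a tetrahedral site the filling is e⁴ t₂³: CFSE(tet) = -1.2Δₜ = -1.2 × (4/9)(9460) = -5045 cm⁻¹.
OSPE = -7568 − (-5045) = -2523 cm⁻¹.

-2523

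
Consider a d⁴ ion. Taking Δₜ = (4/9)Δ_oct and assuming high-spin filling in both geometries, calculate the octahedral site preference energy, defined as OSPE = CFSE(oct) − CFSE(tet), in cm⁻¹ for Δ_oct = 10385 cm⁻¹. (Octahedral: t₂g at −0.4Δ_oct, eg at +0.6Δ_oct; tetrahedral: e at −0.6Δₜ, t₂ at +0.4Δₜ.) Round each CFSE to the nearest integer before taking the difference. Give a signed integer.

-4385

Octahedral high-spin t₂g³ eg¹: CFSE = -0.6 × 10385 = -6231 cm⁻¹.
Tetrahedral: e² t₂², CFSE = 2(−0.6) + 2(+0.4) = -0.4Δₜ = -0.4 × (4/9) × 10385 = -1846 cm⁻¹.
Subtracting, OSPE = -6231 − (-1846) = -4385 cm⁻¹.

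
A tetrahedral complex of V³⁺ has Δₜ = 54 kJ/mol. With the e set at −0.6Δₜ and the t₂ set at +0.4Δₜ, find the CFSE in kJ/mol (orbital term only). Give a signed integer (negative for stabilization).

V sits in group 5; removing 3 electrons leaves V³⁺ with 5 − 3 = 2 d electrons.
Tetrahedral fields are weak (Δₜ ≈ 4/9 Δₒ), so electrons fill high-spin.
Electron filling gives e² t₂⁰.
Orbital CFSE = 2(-0.6) + 0(0.4) = -1.2Δₜ = -1.2 × 54 = -65 kJ/mol.

-65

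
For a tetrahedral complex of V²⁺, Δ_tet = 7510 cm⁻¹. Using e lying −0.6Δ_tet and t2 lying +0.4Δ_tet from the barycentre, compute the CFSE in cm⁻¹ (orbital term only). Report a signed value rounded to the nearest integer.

-6008

V sits in group 5; removing 2 electrons leaves V²⁺ with 5 − 2 = 3 d electrons.
Tetrahedral fields are weak (Δₜ ≈ 4/9 Δₒ), so electrons fill high-spin.
Electron filling gives e^2 t2^1.
CFSE(orbital) = 2×(-0.6Δ_tet) + 1×(0.4Δ_tet) = -0.8Δ_tet; with Δ_tet = 7510 cm⁻¹ that is -6008 cm⁻¹.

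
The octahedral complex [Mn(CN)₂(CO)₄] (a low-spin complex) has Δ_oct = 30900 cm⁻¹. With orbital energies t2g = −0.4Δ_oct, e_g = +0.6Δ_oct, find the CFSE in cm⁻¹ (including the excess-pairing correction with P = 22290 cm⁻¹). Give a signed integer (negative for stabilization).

Ligand charges: 2×(-1) from CN⁻ and 4×(+0) from CO sum to -2; with overall charge +0, Mn is +2.
Mn is in group 7, so Mn²⁺ is d⁵ (7 − 2 = 5).
Configuration: t2g^5 e_g^0.
Orbital CFSE = 5(-0.4) + 0(0.6) = -2.0Δ_oct = -2.0 × 30900 = -61800 cm⁻¹.
Pairing penalty: 2 pairs vs 0 in the high-spin reference → 2 extra × P = 44580 cm⁻¹.
Overall CFSE = -61800 + 44580 = -17220 cm⁻¹.

-17220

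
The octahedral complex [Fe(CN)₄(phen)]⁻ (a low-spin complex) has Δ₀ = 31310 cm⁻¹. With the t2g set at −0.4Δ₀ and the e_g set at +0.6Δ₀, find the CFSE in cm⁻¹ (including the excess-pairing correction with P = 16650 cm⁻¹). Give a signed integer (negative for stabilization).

Ligand charges: 4×(-1) from CN⁻ and 1×(+0) from phen sum to -4; with overall charge -1, Fe is +3.
Fe is in group 8, so Fe³⁺ is d⁵ (8 − 3 = 5).
Configuration: t2g^5 e_g^0.
CFSE(orbital) = 5×(-0.4Δ₀) + 0×(0.6Δ₀) = -2.0Δ₀; with Δ₀ = 31310 cm⁻¹ that is -62620 cm⁻¹.
High-spin d⁵ would be t2g^3 e_g^2 with 0 pairs; low-spin has 2, so 2 excess pairs cost +2P = +33300 cm⁻¹.
Overall CFSE = -62620 + 33300 = -29320 cm⁻¹.

-29320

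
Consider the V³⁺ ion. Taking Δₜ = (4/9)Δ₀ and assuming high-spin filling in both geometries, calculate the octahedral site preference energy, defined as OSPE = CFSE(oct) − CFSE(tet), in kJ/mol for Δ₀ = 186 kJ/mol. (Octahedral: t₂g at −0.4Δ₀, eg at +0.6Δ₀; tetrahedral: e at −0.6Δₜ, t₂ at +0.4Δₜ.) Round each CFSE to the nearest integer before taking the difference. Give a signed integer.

-50

V is in group 5, so V³⁺ is d² (5 − 3 = 2).
Octahedral high-spin t2g^2 e_g^0: CFSE = -0.8 × 186 = -149 kJ/mol.
Tetrahedral: e^2 t2^0, CFSE = 2(−0.6) + 0(+0.4) = -1.2Δₜ = -1.2 × (4/9) × 186 = -99 kJ/mol.
OSPE = CFSE(oct) − CFSE(tet) = -149 − (-99) = -50 kJ/mol.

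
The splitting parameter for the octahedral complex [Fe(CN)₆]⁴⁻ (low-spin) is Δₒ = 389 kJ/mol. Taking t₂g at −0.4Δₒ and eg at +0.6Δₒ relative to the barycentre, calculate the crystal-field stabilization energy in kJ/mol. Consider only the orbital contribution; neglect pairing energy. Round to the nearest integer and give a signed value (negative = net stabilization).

Each CN⁻ contributes -1; 6 × (-1) = -6. With overall charge -4, Fe is in the +2 oxidation state.
Fe is in group 8, so Fe²⁺ is d⁶ (8 − 2 = 6).
Electron filling gives t₂g⁶ eg⁰.
CFSE(orbital) = 6×(-0.4Δₒ) + 0×(0.6Δₒ) = -2.4Δₒ; with Δₒ = 389 kJ/mol that is -934 kJ/mol.

-934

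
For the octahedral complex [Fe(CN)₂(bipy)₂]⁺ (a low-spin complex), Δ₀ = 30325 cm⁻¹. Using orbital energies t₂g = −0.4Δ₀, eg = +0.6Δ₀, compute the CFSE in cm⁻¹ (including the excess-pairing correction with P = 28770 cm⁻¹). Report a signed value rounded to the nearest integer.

Ligand charges: 2×(-1) from CN⁻ and 2×(+0) from bipy sum to -2; with overall charge +1, Fe is +3.
Fe is in group 8, so Fe³⁺ is d⁵ (8 − 3 = 5).
The d⁵ electrons fill as t₂g⁵ eg⁰.
Orbital CFSE = 5(-0.4) + 0(0.6) = -2.0Δ₀ = -2.0 × 30325 = -60650 cm⁻¹.
Pairing penalty: 2 pairs vs 0 in the high-spin reference → 2 extra × P = 57540 cm⁻¹.
Overall CFSE = -60650 + 57540 = -3110 cm⁻¹.

-3110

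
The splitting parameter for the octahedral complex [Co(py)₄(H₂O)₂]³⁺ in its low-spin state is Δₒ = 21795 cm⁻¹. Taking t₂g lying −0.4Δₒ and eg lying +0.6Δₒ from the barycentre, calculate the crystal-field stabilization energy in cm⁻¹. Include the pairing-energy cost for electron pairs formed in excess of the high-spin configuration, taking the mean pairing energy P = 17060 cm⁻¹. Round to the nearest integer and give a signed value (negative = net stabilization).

-18188

Ligand charges: 4×(+0) from py and 2×(+0) from H₂O sum to +0; with overall charge +3, Co is +3.
Co sits in group 9; removing 3 electrons leaves Co³⁺ with 9 − 3 = 6 d electrons.
Configuration: t₂g⁶ eg⁰.
CFSE(orbital) = 6×(-0.4Δₒ) + 0×(0.6Δₒ) = -2.4Δₒ; with Δₒ = 21795 cm⁻¹ that is -52308 cm⁻¹.
Relative to high-spin t₂g⁴ eg² (1 paired), the low-spin configuration has 2 additional pairs, contributing +2 × 17060 = +34120 cm⁻¹.
Combining: -52308 + 34120 = -18188 cm⁻¹.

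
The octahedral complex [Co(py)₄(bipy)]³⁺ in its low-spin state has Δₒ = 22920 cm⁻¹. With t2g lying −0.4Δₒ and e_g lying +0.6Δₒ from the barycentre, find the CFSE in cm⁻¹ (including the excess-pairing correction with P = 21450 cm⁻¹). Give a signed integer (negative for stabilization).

Ligand charges: 4×(+0) from py and 1×(+0) from bipy sum to +0; with overall charge +3, Co is +3.
Group 9 minus oxidation state +3 gives a d⁶ configuration for Co³⁺.
Configuration: t2g^6 e_g^0.
CFSE(orbital) = 6×(-0.4Δₒ) + 0×(0.6Δₒ) = -2.4Δₒ; with Δₒ = 22920 cm⁻¹ that is -55008 cm⁻¹.
High-spin d⁶ would be t2g^4 e_g^2 with 1 pair; low-spin has 3, so 2 excess pairs cost +2P = +42900 cm⁻¹.
Net CFSE = -55008 + 42900 = -12108 cm⁻¹.

-12108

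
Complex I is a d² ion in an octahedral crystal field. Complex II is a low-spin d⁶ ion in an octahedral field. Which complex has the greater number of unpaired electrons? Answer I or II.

I: For octahedral d² the high- and low-spin configurations coincide; t₂g² eg⁰ → 2 unpaired.
II: t2g^6 e_g^0 → 0 unpaired.
So I has more unpaired electrons.

I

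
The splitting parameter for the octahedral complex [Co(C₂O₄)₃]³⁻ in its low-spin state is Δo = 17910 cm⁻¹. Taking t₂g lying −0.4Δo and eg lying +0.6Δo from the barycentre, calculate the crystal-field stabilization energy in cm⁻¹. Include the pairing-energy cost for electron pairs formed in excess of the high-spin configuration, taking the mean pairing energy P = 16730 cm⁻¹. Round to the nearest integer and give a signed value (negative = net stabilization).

-9524

Each C₂O₄²⁻ contributes -2; 3 × (-2) = -6. With overall charge -3, Co is in the +3 oxidation state.
Co sits in group 9; removing 3 electrons leaves Co³⁺ with 9 − 3 = 6 d electrons.
Electron filling gives t₂g⁶ eg⁰.
The orbital stabilization is -2.4Δo = -2.4 × 17910 = -42984 cm⁻¹.
Relative to high-spin t₂g⁴ eg² (1 paired), the low-spin configuration has 2 additional pairs, contributing +2 × 16730 = +33460 cm⁻¹.
Combining: -42984 + 33460 = -9524 cm⁻¹.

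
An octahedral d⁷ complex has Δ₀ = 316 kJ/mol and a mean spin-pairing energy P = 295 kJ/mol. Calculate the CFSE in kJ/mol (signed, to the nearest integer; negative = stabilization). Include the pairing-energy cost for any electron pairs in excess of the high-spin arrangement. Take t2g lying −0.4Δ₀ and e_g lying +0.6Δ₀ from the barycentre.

-274

Since Δ₀ = 316 kJ/mol > P = 295 kJ/mol, the complex adopts the low-spin configuration.
That gives t2g^6 e_g^1.
Orbital CFSE = -1.8Δ₀ = -1.8 × 316 = -569 kJ/mol.
Excess pairs vs high-spin: 3 − 2 = 1; pairing cost = +295 kJ/mol.
Net CFSE = -569 + 295 = -274 kJ/mol.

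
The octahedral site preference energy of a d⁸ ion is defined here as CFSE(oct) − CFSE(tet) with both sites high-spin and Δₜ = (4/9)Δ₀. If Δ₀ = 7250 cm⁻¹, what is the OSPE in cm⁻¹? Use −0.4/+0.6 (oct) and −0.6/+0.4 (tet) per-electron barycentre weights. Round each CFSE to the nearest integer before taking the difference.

In an octahedral site d⁸ (HS) is t2g^6 e_g^2, giving CFSE(oct) = -1.2Δ₀ = -8700 cm⁻¹.
Tetrahedral: e^4 t2^4, CFSE = 4(−0.6) + 4(+0.4) = -0.8Δₜ = -0.8 × (4/9) × 7250 = -2578 cm⁻¹.
OSPE = -8700 − (-2578) = -6122 cm⁻¹.

-6122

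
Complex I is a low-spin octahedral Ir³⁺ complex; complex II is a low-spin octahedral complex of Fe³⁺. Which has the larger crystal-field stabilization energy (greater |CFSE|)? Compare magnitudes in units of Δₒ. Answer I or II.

I: Ir³⁺: group 9, so d-count = 9 − 3 = 6; t2g^6 e_g^0, CFSE = -2.4Δₒ.
II: Fe is in group 8, so Fe³⁺ is d⁵ (8 − 3 = 5); t₂g⁵ eg⁰, CFSE = -2.0Δₒ.
So I has the larger |CFSE|.

I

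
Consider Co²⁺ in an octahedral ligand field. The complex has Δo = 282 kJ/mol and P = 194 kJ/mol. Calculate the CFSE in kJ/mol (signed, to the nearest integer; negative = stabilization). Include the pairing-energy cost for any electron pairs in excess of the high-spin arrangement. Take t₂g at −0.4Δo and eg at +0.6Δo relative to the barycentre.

Co sits in group 9; removing 2 electrons leaves Co²⁺ with 9 − 2 = 7 d electrons.
With Δo > P the complex is low-spin.
Configuration: t₂g⁶ eg¹.
Orbital CFSE = -1.8Δo = -1.8 × 282 = -508 kJ/mol.
Excess pairs vs high-spin: 3 − 2 = 1; pairing cost = +194 kJ/mol.
Net CFSE = -508 + 194 = -314 kJ/mol.

-314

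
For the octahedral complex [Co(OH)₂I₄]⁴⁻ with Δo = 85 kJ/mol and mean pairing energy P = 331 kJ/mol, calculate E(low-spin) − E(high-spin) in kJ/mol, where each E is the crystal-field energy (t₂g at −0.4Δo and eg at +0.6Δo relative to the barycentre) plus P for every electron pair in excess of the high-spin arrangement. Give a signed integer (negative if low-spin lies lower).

246

Ligand charges: 2×(-1) from OH⁻ and 4×(-1) from I⁻ sum to -6; with overall charge -4, Co is +2.
Co sits in group 9; removing 2 electrons leaves Co²⁺ with 9 − 2 = 7 d electrons.
In the high-spin limit (t₂g⁵ eg²) the orbital term is -0.8Δo = -68 kJ/mol, with no excess pairing.
Low-spin t₂g⁶ eg¹ gives -1.8Δo = -153 kJ/mol, but forming 1 extra pair costs 1P = 331 kJ/mol, so E(LS) = -153 + 331 = 178 kJ/mol.
E(LS) − E(HS) = 178 − (-68) = 246 kJ/mol.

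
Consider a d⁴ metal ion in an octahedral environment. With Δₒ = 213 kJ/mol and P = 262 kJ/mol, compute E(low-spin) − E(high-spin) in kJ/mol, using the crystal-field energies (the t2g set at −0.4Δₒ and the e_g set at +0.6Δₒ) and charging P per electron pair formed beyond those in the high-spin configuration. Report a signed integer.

In the high-spin limit (t2g^3 e_g^1) the orbital term is -0.6Δₒ = -128 kJ/mol, with no excess pairing.
For low-spin the configuration is t2g^4 e_g^0: orbital energy -1.6 × 213 = -341 kJ/mol, and 1 additional pair relative to high-spin adds 262 kJ/mol, giving -79 kJ/mol.
E(LS) − E(HS) = -79 − (-128) = 49 kJ/mol.

49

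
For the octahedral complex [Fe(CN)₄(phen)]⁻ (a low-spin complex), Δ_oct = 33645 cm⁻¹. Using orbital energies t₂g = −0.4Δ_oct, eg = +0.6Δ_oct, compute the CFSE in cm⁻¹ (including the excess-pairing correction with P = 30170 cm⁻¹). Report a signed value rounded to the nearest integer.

-6950

Ligand charges: 4×(-1) from CN⁻ and 1×(+0) from phen sum to -4; with overall charge -1, Fe is +3.
Fe sits in group 8; removing 3 electrons leaves Fe³⁺ with 8 − 3 = 5 d electrons.
Electron filling gives t₂g⁵ eg⁰.
Orbital CFSE = 5(-0.4) + 0(0.6) = -2.0Δ_oct = -2.0 × 33645 = -67290 cm⁻¹.
Pairing penalty: 2 pairs vs 0 in the high-spin reference → 2 extra × P = 60340 cm⁻¹.
Net CFSE = -67290 + 60340 = -6950 cm⁻¹.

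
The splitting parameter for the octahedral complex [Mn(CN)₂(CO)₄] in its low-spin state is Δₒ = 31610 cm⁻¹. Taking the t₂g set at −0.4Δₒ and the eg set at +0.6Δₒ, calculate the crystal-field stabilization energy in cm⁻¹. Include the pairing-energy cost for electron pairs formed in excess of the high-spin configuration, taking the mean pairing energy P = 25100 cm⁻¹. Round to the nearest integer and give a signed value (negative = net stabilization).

-13020

Ligand charges: 2×(-1) from CN⁻ and 4×(+0) from CO sum to -2; with overall charge +0, Mn is +2.
Group 7 minus oxidation state +2 gives a d⁵ configuration for Mn²⁺.
The d⁵ electrons fill as t₂g⁵ eg⁰.
The orbital stabilization is -2.0Δₒ = -2.0 × 31610 = -63220 cm⁻¹.
Pairing penalty: 2 pairs vs 0 in the high-spin reference → 2 extra × P = 50200 cm⁻¹.
Overall CFSE = -63220 + 50200 = -13020 cm⁻¹.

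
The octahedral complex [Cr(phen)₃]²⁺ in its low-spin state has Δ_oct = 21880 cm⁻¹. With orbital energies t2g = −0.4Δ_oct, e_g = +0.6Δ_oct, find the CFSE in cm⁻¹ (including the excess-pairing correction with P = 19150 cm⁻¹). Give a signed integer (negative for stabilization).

-15858

phen is neutral, so the +2 overall charge sits on Cr: oxidation state +2.
Group 6 minus oxidation state +2 gives a d⁴ configuration for Cr²⁺.
Electron filling gives t2g^4 e_g^0.
The orbital stabilization is -1.6Δ_oct = -1.6 × 21880 = -35008 cm⁻¹.
Pairing penalty: 1 pair vs 0 in the high-spin reference → 1 extra × P = 19150 cm⁻¹.
Net CFSE = -35008 + 19150 = -15858 cm⁻¹.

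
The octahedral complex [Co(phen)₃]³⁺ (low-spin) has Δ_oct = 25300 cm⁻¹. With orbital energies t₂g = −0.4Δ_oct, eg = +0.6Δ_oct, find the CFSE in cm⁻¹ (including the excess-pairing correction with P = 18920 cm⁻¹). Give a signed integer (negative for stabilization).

-22880

phen is neutral, so the +3 overall charge sits on Co: oxidation state +3.
Co is in group 9, so Co³⁺ is d⁶ (9 − 3 = 6).
The d⁶ electrons fill as t₂g⁶ eg⁰.
CFSE(orbital) = 6×(-0.4Δ_oct) + 0×(0.6Δ_oct) = -2.4Δ_oct; with Δ_oct = 25300 cm⁻¹ that is -60720 cm⁻¹.
Relative to high-spin t₂g⁴ eg² (1 paired), the low-spin configuration has 2 additional pairs, contributing +2 × 18920 = +37840 cm⁻¹.
Overall CFSE = -60720 + 37840 = -22880 cm⁻¹.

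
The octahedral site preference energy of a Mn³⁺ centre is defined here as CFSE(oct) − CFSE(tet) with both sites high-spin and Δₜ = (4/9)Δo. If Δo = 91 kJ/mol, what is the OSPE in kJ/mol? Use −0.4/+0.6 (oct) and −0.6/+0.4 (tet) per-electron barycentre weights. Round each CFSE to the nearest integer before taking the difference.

-39

Group 7 minus oxidation state +3 gives a d⁴ configuration for Mn³⁺.
In an octahedral site d⁴ (HS) is t2g^3 e_g^1, giving CFSE(oct) = -0.6Δo = -55 kJ/mol.
In a tetrahedral site the filling is e^2 t2^2: CFSE(tet) = -0.4Δₜ = -0.4 × (4/9)(91) = -16 kJ/mol.
OSPE = -55 − (-16) = -39 kJ/mol.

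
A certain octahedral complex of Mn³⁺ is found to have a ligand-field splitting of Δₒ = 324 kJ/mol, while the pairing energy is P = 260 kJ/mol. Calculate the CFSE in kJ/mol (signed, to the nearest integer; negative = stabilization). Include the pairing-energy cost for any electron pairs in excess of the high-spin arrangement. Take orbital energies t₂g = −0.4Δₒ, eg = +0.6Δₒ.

-258

Group 7 minus oxidation state +3 gives a d⁴ configuration for Mn³⁺.
With Δₒ > P the complex is low-spin.
Configuration: t₂g⁴ eg⁰.
Orbital CFSE = -1.6Δₒ = -1.6 × 324 = -518 kJ/mol.
Excess pairs vs high-spin: 1 − 0 = 1; pairing cost = +260 kJ/mol.
Net CFSE = -518 + 260 = -258 kJ/mol.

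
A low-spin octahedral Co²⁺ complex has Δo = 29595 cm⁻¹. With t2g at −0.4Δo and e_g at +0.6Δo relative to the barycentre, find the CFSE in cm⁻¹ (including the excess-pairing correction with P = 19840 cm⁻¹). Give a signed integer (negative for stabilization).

-33431

Co²⁺: group 9, so d-count = 9 − 2 = 7.
The d⁷ electrons fill as t2g^6 e_g^1.
CFSE(orbital) = 6×(-0.4Δo) + 1×(0.6Δo) = -1.8Δo; with Δo = 29595 cm⁻¹ that is -53271 cm⁻¹.
Pairing penalty: 3 pairs vs 2 in the high-spin reference → 1 extra × P = 19840 cm⁻¹.
Overall CFSE = -53271 + 19840 = -33431 cm⁻¹.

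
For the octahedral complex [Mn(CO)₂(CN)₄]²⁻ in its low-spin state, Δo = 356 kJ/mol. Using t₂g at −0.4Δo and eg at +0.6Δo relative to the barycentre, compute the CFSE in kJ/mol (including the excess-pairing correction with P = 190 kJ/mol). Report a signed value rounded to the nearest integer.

-332

Ligand charges: 2×(+0) from CO and 4×(-1) from CN⁻ sum to -4; with overall charge -2, Mn is +2.
Mn sits in group 7; removing 2 electrons leaves Mn²⁺ with 7 − 2 = 5 d electrons.
The d⁵ electrons fill as t₂g⁵ eg⁰.
CFSE(orbital) = 5×(-0.4Δo) + 0×(0.6Δo) = -2.0Δo; with Δo = 356 kJ/mol that is -712 kJ/mol.
Relative to high-spin t₂g³ eg² (0 paired), the low-spin configuration has 2 additional pairs, contributing +2 × 190 = +380 kJ/mol.
Overall CFSE = -712 + 380 = -332 kJ/mol.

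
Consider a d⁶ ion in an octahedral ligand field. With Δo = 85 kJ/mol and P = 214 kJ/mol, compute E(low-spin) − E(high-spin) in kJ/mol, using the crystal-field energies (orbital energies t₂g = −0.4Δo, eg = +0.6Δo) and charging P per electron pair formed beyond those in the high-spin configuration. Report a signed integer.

High-spin d⁶ fills as t₂g⁴ eg² with CFSE 4(−0.4) + 2(+0.6) = -0.4Δo = -34 kJ/mol.
Low-spin: t₂g⁶ eg⁰, orbital CFSE = -2.4Δo = -204 kJ/mol; plus 2 excess pairs × P = +428 kJ/mol; total 224 kJ/mol.
E(LS) − E(HS) = 224 − (-34) = 258 kJ/mol.

258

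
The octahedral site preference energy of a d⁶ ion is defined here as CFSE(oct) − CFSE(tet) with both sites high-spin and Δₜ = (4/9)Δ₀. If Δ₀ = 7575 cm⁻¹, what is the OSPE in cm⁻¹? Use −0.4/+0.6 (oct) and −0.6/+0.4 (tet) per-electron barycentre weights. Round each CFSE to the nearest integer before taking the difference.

Octahedral (high-spin): t₂g⁴ eg², CFSE = 4(−0.4) + 2(+0.6) = -0.4Δ₀ = -0.4 × 7575 = -3030 cm⁻¹.
Tetrahedral e³ t₂³ gives -0.6Δₜ = -0.6 × (4/9) × 7575 = -2020 cm⁻¹.
Subtracting, OSPE = -3030 − (-2020) = -1010 cm⁻¹.

-1010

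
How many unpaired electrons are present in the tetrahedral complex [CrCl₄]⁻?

3

Each Cl⁻ contributes -1; 4 × (-1) = -4. With overall charge -1, Cr is in the +3 oxidation state.
Cr is in group 6, so Cr³⁺ is d³ (6 − 3 = 3).
Tetrahedral fields are weak (Δₜ ≈ 4/9 Δₒ), so electrons fill high-spin.
Configuration: e² t₂¹, giving 3 unpaired electrons.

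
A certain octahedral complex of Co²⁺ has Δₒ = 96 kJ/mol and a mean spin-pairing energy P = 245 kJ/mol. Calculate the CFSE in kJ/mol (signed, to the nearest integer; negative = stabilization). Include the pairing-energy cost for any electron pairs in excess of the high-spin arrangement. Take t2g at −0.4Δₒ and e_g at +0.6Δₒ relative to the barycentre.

Co sits in group 9; removing 2 electrons leaves Co²⁺ with 9 − 2 = 7 d electrons.
With Δₒ < P the complex is high-spin.
Filling d⁷ accordingly: t2g^5 e_g^2.
Orbital CFSE = -0.8Δₒ = -0.8 × 96 = -77 kJ/mol.
High-spin has no excess pairs, so no pairing correction applies.

-77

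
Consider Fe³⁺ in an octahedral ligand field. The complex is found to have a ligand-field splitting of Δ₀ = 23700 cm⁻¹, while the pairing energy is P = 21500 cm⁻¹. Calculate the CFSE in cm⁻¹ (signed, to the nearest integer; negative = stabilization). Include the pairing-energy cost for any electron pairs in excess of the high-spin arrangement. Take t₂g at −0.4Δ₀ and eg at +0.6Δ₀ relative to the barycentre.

Fe sits in group 8; removing 3 electrons leaves Fe³⁺ with 8 − 3 = 5 d electrons.
Δ₀ > P, so pairing is preferred: the ground state is low-spin.
That gives t₂g⁵ eg⁰.
Orbital CFSE = -2.0Δ₀ = -2.0 × 23700 = -47400 cm⁻¹.
Excess pairs vs high-spin: 2 − 0 = 2; pairing cost = +43000 cm⁻¹.
Net CFSE = -47400 + 43000 = -4400 cm⁻¹.

-4400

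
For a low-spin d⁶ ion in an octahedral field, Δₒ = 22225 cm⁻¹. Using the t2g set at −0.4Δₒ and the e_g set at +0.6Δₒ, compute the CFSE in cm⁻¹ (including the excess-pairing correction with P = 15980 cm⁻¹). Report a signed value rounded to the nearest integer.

Electron filling gives t2g^6 e_g^0.
Orbital CFSE = 6(-0.4) + 0(0.6) = -2.4Δₒ = -2.4 × 22225 = -53340 cm⁻¹.
Relative to high-spin t2g^4 e_g^2 (1 paired), the low-spin configuration has 2 additional pairs, contributing +2 × 15980 = +31960 cm⁻¹.
Overall CFSE = -53340 + 31960 = -21380 cm⁻¹.

-21380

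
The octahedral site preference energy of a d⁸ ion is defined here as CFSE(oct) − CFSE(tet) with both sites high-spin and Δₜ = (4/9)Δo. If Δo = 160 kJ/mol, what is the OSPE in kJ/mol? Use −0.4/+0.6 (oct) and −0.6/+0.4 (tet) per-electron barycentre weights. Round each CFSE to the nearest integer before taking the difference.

-135

Octahedral (high-spin): t2g^6 e_g^2, CFSE = 6(−0.4) + 2(+0.6) = -1.2Δo = -1.2 × 160 = -192 kJ/mol.
Tetrahedral e^4 t2^4 gives -0.8Δₜ = -0.8 × (4/9) × 160 = -57 kJ/mol.
Subtracting, OSPE = -192 − (-57) = -135 kJ/mol.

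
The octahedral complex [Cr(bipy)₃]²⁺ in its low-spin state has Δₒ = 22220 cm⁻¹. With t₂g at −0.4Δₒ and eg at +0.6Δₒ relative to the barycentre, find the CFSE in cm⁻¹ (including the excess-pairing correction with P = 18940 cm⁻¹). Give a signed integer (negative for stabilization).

bipy is neutral, so the +2 overall charge sits on Cr: oxidation state +2.
Cr²⁺: group 6, so d-count = 6 − 2 = 4.
Electron filling gives t₂g⁴ eg⁰.
Orbital CFSE = 4(-0.4) + 0(0.6) = -1.6Δₒ = -1.6 × 22220 = -35552 cm⁻¹.
High-spin d⁴ would be t₂g³ eg¹ with 0 pairs; low-spin has 1, so 1 excess pair costs +1P = +18940 cm⁻¹.
Overall CFSE = -35552 + 18940 = -16612 cm⁻¹.

-16612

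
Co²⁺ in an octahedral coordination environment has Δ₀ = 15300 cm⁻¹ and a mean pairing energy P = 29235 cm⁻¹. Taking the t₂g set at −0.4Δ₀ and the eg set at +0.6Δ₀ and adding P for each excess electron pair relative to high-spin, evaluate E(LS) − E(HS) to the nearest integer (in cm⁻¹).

13935

Co sits in group 9; removing 2 electrons leaves Co²⁺ with 9 − 2 = 7 d electrons.
High-spin d⁷ fills as t₂g⁵ eg² with CFSE 5(−0.4) + 2(+0.6) = -0.8Δ₀ = -12240 cm⁻¹.
Low-spin t₂g⁶ eg¹ gives -1.8Δ₀ = -27540 cm⁻¹, but forming 1 extra pair costs 1P = 29235 cm⁻¹, so E(LS) = -27540 + 29235 = 1695 cm⁻¹.
E(LS) − E(HS) = 1695 − (-12240) = 13935 cm⁻¹.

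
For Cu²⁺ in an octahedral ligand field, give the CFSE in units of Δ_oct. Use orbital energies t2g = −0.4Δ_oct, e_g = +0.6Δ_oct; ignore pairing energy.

-0.6 Δ_oct

Cu is in group 11, so Cu²⁺ is d⁹ (11 − 2 = 9).
Configuration: t2g^6 e_g^3.
CFSE = 6(-0.4Δ_oct) + 3(0.6Δ_oct) = -2.4Δ_oct + 1.8Δ_oct = -0.6Δ_oct.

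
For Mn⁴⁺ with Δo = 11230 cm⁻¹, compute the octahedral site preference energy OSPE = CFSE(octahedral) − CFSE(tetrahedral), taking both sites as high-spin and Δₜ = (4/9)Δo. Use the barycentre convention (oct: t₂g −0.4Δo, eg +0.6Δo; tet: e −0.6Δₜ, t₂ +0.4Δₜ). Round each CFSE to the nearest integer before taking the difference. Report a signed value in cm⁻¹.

-9483

Mn⁴⁺: group 7, so d-count = 7 − 4 = 3.
Octahedral high-spin t₂g³ eg⁰: CFSE = -1.2 × 11230 = -13476 cm⁻¹.
Tetrahedral e² t₂¹ gives -0.8Δₜ = -0.8 × (4/9) × 11230 = -3993 cm⁻¹.
OSPE = CFSE(oct) − CFSE(tet) = -13476 − (-3993) = -9483 cm⁻¹.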